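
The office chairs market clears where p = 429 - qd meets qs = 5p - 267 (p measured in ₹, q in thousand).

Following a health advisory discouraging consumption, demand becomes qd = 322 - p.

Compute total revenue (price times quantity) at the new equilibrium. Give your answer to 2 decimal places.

Solve the original market: 429 - p = 5p - 267, hence p = 116 and q = 313.
The new curves are qd = 322 - p (demand) and qs = 5p - 267 (supply).
Clearing the new market: 322 - p = 5p - 267, so p = 589/6 ≈ 98.1667 and q = 1343/6 ≈ 223.8333.
New expenditure = 98.1667 × 223.8333 = 21972.97.

21972.97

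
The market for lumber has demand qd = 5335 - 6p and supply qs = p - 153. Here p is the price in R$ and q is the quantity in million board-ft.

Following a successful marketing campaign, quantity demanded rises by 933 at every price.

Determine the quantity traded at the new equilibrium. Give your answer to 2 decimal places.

764.29

Initially, 5335 - 6p = p - 153, so 5488 = 7p and p = 784, q = 631.
The shock moves the curves to qd = 6268 - 6p and qs = p - 153.
Equate the new curves: 6268 - 6p = p - 153, giving 6421 = 7p, p = 6421/7 ≈ 917.2857, q = 5350/7 ≈ 764.2857.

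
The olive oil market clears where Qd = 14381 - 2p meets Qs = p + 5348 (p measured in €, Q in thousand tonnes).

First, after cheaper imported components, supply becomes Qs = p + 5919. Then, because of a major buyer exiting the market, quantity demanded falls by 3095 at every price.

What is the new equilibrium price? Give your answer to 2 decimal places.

1789.00

Initially, 14381 - 2p = p + 5348, so 9033 = 3p and p = 3011, Q = 8359.
The shock moves the curves to Qd = 11286 - 2p and Qs = p + 5919.
Setting them equal: 11286 - 2p = p + 5919 → 5367 = 3p, so p = 1789 and Q = 7708.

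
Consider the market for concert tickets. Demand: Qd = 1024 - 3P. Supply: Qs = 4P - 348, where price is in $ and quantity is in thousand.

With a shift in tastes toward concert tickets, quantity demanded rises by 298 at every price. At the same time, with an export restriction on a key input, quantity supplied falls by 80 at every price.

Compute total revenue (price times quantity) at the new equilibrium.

143000

Solve the original market: 1024 - 3P = 4P - 348, hence P = 196 and Q = 436.
After the shift, demand is Qd = 1322 - 3P and supply is Qs = 4P - 428.
Equate the new curves: 1322 - 3P = 4P - 428, giving 1750 = 7P, P = 250, Q = 572.
New expenditure = 250 × 572 = 143000.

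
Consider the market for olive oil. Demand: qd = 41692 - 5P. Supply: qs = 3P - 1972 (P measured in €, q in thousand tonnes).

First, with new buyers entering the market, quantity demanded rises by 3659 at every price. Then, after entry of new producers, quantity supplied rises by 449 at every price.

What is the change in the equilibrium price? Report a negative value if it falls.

Initially, 41692 - 5P = 3P - 1972, so 43664 = 8P and P = 5458, q = 14402.
The new curves are qd = 45351 - 5P (demand) and qs = 3P - 1523 (supply).
Setting them equal: 45351 - 5P = 3P - 1523 → 46874 = 8P, so P = 5859.25 and q = 16054.75.
ΔP = 5859.25 − 5458 = +401.25.

+401.25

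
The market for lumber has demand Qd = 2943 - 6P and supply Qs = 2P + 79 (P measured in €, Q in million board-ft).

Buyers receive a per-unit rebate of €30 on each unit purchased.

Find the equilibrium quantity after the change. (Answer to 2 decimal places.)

Solve the original market: 2943 - 6P = 2P + 79, hence P = 358 and Q = 795.
Since buyers' out-of-pocket price is the market price minus the rebate, the effective demand curve becomes Qd = 3123 - 6P.
New equilibrium: 3123 - 6P = 2P + 79 ⇒ 3044 = 8P ⇒ P = 380.5, Q = 840.

840.00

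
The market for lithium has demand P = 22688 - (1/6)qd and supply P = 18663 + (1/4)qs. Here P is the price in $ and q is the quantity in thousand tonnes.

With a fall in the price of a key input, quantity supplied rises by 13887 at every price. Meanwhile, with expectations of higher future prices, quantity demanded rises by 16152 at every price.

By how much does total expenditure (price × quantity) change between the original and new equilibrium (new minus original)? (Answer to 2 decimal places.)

+317345458.50

Before the shock: 136128 - 6P = 4P - 74652 ⇒ 210780 = 10P ⇒ P = 21078, q = 9660.
The shock moves the curves to qd = 152280 - 6P and qs = 4P - 60765.
Clearing the new market: 152280 - 6P = 4P - 60765, so P = 21304.5 and q = 24453.
Expenditure moves from 21078×9660 = 203613480 to 21304.5×24453 = 520958938.5; change = +317345458.50.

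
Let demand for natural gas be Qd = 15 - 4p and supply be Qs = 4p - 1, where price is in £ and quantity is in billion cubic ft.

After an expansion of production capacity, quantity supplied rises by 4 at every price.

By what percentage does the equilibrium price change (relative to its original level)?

Before the shock: 15 - 4p = 4p - 1 ⇒ 16 = 8p ⇒ p = 2, Q = 7.
With the change applied: demand Qd = 15 - 4p, supply Qs = 4p + 3.
Setting them equal: 15 - 4p = 4p + 3 → 12 = 8p, so p = 1.5 and Q = 9.
%Δp = (1.5 − 2) / 2 × 100 = -25%.

-25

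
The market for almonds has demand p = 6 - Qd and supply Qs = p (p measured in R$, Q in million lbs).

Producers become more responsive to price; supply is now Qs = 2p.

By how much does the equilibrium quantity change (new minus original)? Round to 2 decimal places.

+1.00

Initially, 6 - p = p, so 6 = 2p and p = 3, Q = 3.
The shock moves the curves to Qd = 6 - p and Qs = 2p.
New equilibrium: 6 - p = 2p ⇒ 6 = 3p ⇒ p = 2, Q = 4.
ΔQ = 4 − 3 = +1.00.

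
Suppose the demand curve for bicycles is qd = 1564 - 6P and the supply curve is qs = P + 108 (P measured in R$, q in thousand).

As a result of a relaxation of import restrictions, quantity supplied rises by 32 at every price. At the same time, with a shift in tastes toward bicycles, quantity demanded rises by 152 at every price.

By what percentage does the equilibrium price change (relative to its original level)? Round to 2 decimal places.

Original equilibrium: 1564 - 6P = P + 108 gives 1456 = 7P, so P = 208 and q = 316.
After the shift, demand is qd = 1716 - 6P and supply is qs = P + 140.
Setting them equal: 1716 - 6P = P + 140 → 1576 = 7P, so P = 1576/7 ≈ 225.1429 and q = 2556/7 ≈ 365.1429.
%ΔP = (225.1429 − 208) / 208 × 100 = +8.24%.

+8.24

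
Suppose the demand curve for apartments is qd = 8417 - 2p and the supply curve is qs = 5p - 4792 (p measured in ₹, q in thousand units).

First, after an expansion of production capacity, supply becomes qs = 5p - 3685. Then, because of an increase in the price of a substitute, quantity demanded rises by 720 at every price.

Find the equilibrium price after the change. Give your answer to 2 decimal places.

Original equilibrium: 8417 - 2p = 5p - 4792 gives 13209 = 7p, so p = 1887 and q = 4643.
The new curves are qd = 9137 - 2p (demand) and qs = 5p - 3685 (supply).
Clearing the new market: 9137 - 2p = 5p - 3685, so p = 12822/7 ≈ 1831.7143 and q = 38315/7 ≈ 5473.5714.

1831.71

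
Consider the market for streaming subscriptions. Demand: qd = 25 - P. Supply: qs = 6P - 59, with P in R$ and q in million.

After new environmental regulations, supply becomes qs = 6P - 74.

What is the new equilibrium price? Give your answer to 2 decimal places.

14.14

Before the shock: 25 - P = 6P - 59 ⇒ 84 = 7P ⇒ P = 12, q = 13.
The shock moves the curves to qd = 25 - P and qs = 6P - 74.
Equate the new curves: 25 - P = 6P - 74, giving 99 = 7P, P = 99/7 ≈ 14.1429, q = 76/7 ≈ 10.8571.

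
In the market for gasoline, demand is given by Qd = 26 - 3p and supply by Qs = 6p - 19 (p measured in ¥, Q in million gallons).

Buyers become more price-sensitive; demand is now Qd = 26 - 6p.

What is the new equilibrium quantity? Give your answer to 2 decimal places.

Solve the original market: 26 - 3p = 6p - 19, hence p = 5 and Q = 11.
With the change applied: demand Qd = 26 - 6p, supply Qs = 6p - 19.
New equilibrium: 26 - 6p = 6p - 19 ⇒ 45 = 12p ⇒ p = 3.75, Q = 3.5.

3.50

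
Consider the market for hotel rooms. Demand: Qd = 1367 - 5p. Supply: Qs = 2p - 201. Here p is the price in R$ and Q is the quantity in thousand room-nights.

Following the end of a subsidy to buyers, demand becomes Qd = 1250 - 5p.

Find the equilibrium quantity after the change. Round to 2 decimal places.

213.57

Solve the original market: 1367 - 5p = 2p - 201, hence p = 224 and Q = 247.
With the change applied: demand Qd = 1250 - 5p, supply Qs = 2p - 201.
Equate the new curves: 1250 - 5p = 2p - 201, giving 1451 = 7p, p = 1451/7 ≈ 207.2857, Q = 1495/7 ≈ 213.5714.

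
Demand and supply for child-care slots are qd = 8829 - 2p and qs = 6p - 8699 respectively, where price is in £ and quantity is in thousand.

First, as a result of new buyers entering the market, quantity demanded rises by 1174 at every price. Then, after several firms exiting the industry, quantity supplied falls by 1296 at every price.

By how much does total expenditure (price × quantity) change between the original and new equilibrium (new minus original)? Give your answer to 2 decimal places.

+2764122.13

Original equilibrium: 8829 - 2p = 6p - 8699 gives 17528 = 8p, so p = 2191 and q = 4447.
The shock moves the curves to qd = 10003 - 2p and qs = 6p - 9995.
Setting them equal: 10003 - 2p = 6p - 9995 → 19998 = 8p, so p = 2499.75 and q = 5003.5.
Expenditure moves from 2191×4447 = 9743377 to 2499.75×5003.5 = 12507499.125; change = +2764122.13.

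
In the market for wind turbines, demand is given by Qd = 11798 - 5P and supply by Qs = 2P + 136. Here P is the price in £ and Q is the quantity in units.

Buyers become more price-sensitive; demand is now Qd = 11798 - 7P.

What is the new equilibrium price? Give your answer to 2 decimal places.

1295.78

Original equilibrium: 11798 - 5P = 2P + 136 gives 11662 = 7P, so P = 1666 and Q = 3468.
The shock moves the curves to Qd = 11798 - 7P and Qs = 2P + 136.
Clearing the new market: 11798 - 7P = 2P + 136, so P = 11662/9 ≈ 1295.7778 and Q = 24548/9 ≈ 2727.5556.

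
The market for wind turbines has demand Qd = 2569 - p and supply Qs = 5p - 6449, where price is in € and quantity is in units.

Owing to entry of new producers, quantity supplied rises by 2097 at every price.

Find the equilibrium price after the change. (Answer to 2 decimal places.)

Initially, 2569 - p = 5p - 6449, so 9018 = 6p and p = 1503, Q = 1066.
With the change applied: demand Qd = 2569 - p, supply Qs = 5p - 4352.
Setting them equal: 2569 - p = 5p - 4352 → 6921 = 6p, so p = 1153.5 and Q = 1415.5.

1153.50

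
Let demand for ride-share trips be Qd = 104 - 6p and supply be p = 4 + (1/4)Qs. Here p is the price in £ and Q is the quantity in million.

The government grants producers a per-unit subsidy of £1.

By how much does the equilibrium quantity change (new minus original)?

+2.4

Initially, 104 - 6p = 4p - 16, so 120 = 10p and p = 12, Q = 32.
Since sellers receive the price plus the subsidy, the effective supply curve becomes Qs = 4p - 12.
Setting them equal: 104 - 6p = 4p - 12 → 116 = 10p, so p = 11.6 and Q = 34.4.
ΔQ = 34.4 − 32 = +2.4.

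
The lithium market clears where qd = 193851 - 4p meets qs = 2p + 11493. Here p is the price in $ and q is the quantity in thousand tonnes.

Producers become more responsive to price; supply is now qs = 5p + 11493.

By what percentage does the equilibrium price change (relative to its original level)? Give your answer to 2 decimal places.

-33.33

Original equilibrium: 193851 - 4p = 2p + 11493 gives 182358 = 6p, so p = 30393 and q = 72279.
With the change applied: demand qd = 193851 - 4p, supply qs = 5p + 11493.
Clearing the new market: 193851 - 4p = 5p + 11493, so p = 20262 and q = 112803.
%Δp = (20262 − 30393) / 30393 × 100 = -33.33%.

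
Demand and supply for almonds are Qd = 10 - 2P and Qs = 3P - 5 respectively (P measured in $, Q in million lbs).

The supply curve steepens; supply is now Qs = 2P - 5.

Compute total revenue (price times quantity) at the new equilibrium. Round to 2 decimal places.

Original equilibrium: 10 - 2P = 3P - 5 gives 15 = 5P, so P = 3 and Q = 4.
The new curves are Qd = 10 - 2P (demand) and Qs = 2P - 5 (supply).
Equate the new curves: 10 - 2P = 2P - 5, giving 15 = 4P, P = 3.75, Q = 2.5.
New expenditure = 3.75 × 2.5 = 9.38.

9.38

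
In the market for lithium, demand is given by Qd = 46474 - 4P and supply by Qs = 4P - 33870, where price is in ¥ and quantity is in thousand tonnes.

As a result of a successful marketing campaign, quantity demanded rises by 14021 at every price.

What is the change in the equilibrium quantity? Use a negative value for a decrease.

+7010.5

Before the shock: 46474 - 4P = 4P - 33870 ⇒ 80344 = 8P ⇒ P = 10043, Q = 6302.
After the shift, demand is Qd = 60495 - 4P and supply is Qs = 4P - 33870.
Setting them equal: 60495 - 4P = 4P - 33870 → 94365 = 8P, so P = 11795.625 and Q = 13312.5.
ΔQ = 13312.5 − 6302 = +7010.5.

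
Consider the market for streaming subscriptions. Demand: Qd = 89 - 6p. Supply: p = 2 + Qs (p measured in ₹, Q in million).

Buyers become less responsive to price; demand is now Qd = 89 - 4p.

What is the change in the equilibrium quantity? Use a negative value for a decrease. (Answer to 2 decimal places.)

+5.20

Before the shock: 89 - 6p = p - 2 ⇒ 91 = 7p ⇒ p = 13, Q = 11.
The new curves are Qd = 89 - 4p (demand) and Qs = p - 2 (supply).
New equilibrium: 89 - 4p = p - 2 ⇒ 91 = 5p ⇒ p = 18.2, Q = 16.2.
ΔQ = 16.2 − 11 = +5.20.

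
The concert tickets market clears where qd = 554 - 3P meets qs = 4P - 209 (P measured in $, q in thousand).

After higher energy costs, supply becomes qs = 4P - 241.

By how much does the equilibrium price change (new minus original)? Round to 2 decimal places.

Original equilibrium: 554 - 3P = 4P - 209 gives 763 = 7P, so P = 109 and q = 227.
After the shift, demand is qd = 554 - 3P and supply is qs = 4P - 241.
New equilibrium: 554 - 3P = 4P - 241 ⇒ 795 = 7P ⇒ P = 795/7 ≈ 113.5714, q = 1493/7 ≈ 213.2857.
ΔP = 113.5714 − 109 = +4.57.

+4.57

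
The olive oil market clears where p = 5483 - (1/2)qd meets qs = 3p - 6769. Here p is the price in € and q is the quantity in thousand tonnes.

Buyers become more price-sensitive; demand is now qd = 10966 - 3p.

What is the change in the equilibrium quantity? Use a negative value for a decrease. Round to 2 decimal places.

Initially, 10966 - 2p = 3p - 6769, so 17735 = 5p and p = 3547, q = 3872.
After the shift, demand is qd = 10966 - 3p and supply is qs = 3p - 6769.
Setting them equal: 10966 - 3p = 3p - 6769 → 17735 = 6p, so p = 17735/6 ≈ 2955.8333 and q = 2098.5.
Δq = 2098.5 − 3872 = -1773.50.

-1773.50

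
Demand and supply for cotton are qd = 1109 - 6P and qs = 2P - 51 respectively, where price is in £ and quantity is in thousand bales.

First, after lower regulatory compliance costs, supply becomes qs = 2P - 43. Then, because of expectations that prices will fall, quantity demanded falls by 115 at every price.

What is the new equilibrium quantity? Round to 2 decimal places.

216.25

Solve the original market: 1109 - 6P = 2P - 51, hence P = 145 and q = 239.
The shock moves the curves to qd = 994 - 6P and qs = 2P - 43.
Setting them equal: 994 - 6P = 2P - 43 → 1037 = 8P, so P = 129.625 and q = 216.25.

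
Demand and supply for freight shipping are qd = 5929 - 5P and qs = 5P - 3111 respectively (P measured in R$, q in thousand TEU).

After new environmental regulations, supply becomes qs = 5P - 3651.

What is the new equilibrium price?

Before the shock: 5929 - 5P = 5P - 3111 ⇒ 9040 = 10P ⇒ P = 904, q = 1409.
With the change applied: demand qd = 5929 - 5P, supply qs = 5P - 3651.
Setting them equal: 5929 - 5P = 5P - 3651 → 9580 = 10P, so P = 958 and q = 1139.

958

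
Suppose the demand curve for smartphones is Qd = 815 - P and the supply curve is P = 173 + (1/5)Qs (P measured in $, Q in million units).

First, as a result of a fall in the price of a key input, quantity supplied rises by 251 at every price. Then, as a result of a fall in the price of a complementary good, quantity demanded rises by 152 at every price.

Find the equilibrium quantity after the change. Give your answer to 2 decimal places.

703.50

Solve the original market: 815 - P = 5P - 865, hence P = 280 and Q = 535.
With the change applied: demand Qd = 967 - P, supply Qs = 5P - 614.
Setting them equal: 967 - P = 5P - 614 → 1581 = 6P, so P = 263.5 and Q = 703.5.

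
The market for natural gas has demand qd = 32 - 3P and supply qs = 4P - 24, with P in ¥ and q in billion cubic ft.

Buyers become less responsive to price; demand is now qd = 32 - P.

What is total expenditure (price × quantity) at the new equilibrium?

Before the shock: 32 - 3P = 4P - 24 ⇒ 56 = 7P ⇒ P = 8, q = 8.
The new curves are qd = 32 - P (demand) and qs = 4P - 24 (supply).
New equilibrium: 32 - P = 4P - 24 ⇒ 56 = 5P ⇒ P = 11.2, q = 20.8.
New expenditure = 11.2 × 20.8 = 232.96.

232.96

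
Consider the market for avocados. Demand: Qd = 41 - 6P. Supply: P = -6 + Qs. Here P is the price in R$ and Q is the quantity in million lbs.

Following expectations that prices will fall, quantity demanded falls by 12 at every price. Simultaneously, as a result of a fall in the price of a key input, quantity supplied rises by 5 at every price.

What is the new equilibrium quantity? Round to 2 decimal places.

13.57

Original equilibrium: 41 - 6P = P + 6 gives 35 = 7P, so P = 5 and Q = 11.
The shock moves the curves to Qd = 29 - 6P and Qs = P + 11.
New equilibrium: 29 - 6P = P + 11 ⇒ 18 = 7P ⇒ P = 18/7 ≈ 2.5714, Q = 95/7 ≈ 13.5714.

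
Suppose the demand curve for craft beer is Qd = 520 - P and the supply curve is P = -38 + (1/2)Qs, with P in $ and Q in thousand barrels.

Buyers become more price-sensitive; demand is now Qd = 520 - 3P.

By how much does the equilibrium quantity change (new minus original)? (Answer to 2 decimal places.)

Solve the original market: 520 - P = 2P + 76, hence P = 148 and Q = 372.
After the shift, demand is Qd = 520 - 3P and supply is Qs = 2P + 76.
New equilibrium: 520 - 3P = 2P + 76 ⇒ 444 = 5P ⇒ P = 88.8, Q = 253.6.
ΔQ = 253.6 − 372 = -118.40.

-118.40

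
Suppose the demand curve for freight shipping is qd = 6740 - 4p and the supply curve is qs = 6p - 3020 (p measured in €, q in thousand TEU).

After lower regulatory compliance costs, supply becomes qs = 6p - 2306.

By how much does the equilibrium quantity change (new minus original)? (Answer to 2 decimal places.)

Initially, 6740 - 4p = 6p - 3020, so 9760 = 10p and p = 976, q = 2836.
With the change applied: demand qd = 6740 - 4p, supply qs = 6p - 2306.
Equate the new curves: 6740 - 4p = 6p - 2306, giving 9046 = 10p, p = 904.6, q = 3121.6.
Δq = 3121.6 − 2836 = +285.60.

+285.60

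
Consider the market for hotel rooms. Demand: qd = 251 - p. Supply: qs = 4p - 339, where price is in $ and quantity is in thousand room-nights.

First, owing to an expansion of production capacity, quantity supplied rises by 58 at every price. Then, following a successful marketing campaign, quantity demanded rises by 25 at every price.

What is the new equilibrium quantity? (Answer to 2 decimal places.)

Initially, 251 - p = 4p - 339, so 590 = 5p and p = 118, q = 133.
The shock moves the curves to qd = 276 - p and qs = 4p - 281.
Setting them equal: 276 - p = 4p - 281 → 557 = 5p, so p = 111.4 and q = 164.6.

164.60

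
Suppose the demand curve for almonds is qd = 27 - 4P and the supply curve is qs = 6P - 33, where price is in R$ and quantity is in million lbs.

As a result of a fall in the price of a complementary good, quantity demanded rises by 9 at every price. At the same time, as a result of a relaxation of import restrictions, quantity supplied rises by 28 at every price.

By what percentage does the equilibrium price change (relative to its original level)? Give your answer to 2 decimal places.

Solve the original market: 27 - 4P = 6P - 33, hence P = 6 and q = 3.
With the change applied: demand qd = 36 - 4P, supply qs = 6P - 5.
Equate the new curves: 36 - 4P = 6P - 5, giving 41 = 10P, P = 4.1, q = 19.6.
%ΔP = (4.1 − 6) / 6 × 100 = -31.67%.

-31.67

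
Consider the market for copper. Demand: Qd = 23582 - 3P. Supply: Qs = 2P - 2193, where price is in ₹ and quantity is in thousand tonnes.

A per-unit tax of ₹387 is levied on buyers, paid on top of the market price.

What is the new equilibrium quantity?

7652.6

Solve the original market: 23582 - 3P = 2P - 2193, hence P = 5155 and Q = 8117.
Since buyers pay the price plus the tax, the effective demand curve becomes Qd = 22421 - 3P.
Clearing the new market: 22421 - 3P = 2P - 2193, so P = 4922.8 and Q = 7652.6.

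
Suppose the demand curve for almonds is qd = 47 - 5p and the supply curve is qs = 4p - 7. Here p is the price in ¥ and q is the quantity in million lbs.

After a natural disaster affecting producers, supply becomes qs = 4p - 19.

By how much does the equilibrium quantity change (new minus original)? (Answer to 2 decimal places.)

-6.67

Solve the original market: 47 - 5p = 4p - 7, hence p = 6 and q = 17.
The new curves are qd = 47 - 5p (demand) and qs = 4p - 19 (supply).
New equilibrium: 47 - 5p = 4p - 19 ⇒ 66 = 9p ⇒ p = 22/3 ≈ 7.3333, q = 31/3 ≈ 10.3333.
Δq = 10.3333 − 17 = -6.67.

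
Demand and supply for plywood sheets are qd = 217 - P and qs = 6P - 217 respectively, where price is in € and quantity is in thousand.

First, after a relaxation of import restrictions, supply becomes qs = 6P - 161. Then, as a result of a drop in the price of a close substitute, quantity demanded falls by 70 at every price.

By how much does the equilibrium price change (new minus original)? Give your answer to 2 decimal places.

Initially, 217 - P = 6P - 217, so 434 = 7P and P = 62, q = 155.
The new curves are qd = 147 - P (demand) and qs = 6P - 161 (supply).
Equate the new curves: 147 - P = 6P - 161, giving 308 = 7P, P = 44, q = 103.
ΔP = 44 − 62 = -18.00.

-18.00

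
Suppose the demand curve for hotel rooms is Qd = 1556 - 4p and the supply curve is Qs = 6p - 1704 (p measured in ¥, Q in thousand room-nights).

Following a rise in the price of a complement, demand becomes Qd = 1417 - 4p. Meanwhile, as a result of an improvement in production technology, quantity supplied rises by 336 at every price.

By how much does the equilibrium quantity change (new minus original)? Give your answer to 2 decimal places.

Original equilibrium: 1556 - 4p = 6p - 1704 gives 3260 = 10p, so p = 326 and Q = 252.
With the change applied: demand Qd = 1417 - 4p, supply Qs = 6p - 1368.
Equate the new curves: 1417 - 4p = 6p - 1368, giving 2785 = 10p, p = 278.5, Q = 303.
ΔQ = 303 − 252 = +51.00.

+51.00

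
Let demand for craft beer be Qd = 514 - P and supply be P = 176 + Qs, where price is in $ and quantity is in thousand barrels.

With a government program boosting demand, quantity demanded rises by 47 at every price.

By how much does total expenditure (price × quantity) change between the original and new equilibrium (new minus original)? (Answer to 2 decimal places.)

Solve the original market: 514 - P = P - 176, hence P = 345 and Q = 169.
After the shift, demand is Qd = 561 - P and supply is Qs = P - 176.
Setting them equal: 561 - P = P - 176 → 737 = 2P, so P = 368.5 and Q = 192.5.
Expenditure moves from 345×169 = 58305 to 368.5×192.5 = 70936.25; change = +12631.25.

+12631.25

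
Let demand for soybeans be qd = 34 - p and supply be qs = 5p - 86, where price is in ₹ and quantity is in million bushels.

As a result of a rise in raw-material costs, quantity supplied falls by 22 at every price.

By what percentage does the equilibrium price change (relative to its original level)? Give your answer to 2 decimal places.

+18.33

Solve the original market: 34 - p = 5p - 86, hence p = 20 and q = 14.
With the change applied: demand qd = 34 - p, supply qs = 5p - 108.
Clearing the new market: 34 - p = 5p - 108, so p = 71/3 ≈ 23.6667 and q = 31/3 ≈ 10.3333.
%Δp = (23.6667 − 20) / 20 × 100 = +18.33%.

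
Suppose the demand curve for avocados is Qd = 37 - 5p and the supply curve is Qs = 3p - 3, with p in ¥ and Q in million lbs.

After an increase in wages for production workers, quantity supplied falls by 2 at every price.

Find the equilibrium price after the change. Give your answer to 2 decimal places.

Solve the original market: 37 - 5p = 3p - 3, hence p = 5 and Q = 12.
The shock moves the curves to Qd = 37 - 5p and Qs = 3p - 5.
Setting them equal: 37 - 5p = 3p - 5 → 42 = 8p, so p = 5.25 and Q = 10.75.

5.25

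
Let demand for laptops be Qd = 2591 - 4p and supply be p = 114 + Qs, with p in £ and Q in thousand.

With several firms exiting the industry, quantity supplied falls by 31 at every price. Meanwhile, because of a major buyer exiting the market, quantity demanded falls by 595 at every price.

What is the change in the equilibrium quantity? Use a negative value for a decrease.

-143.8

Before the shock: 2591 - 4p = p - 114 ⇒ 2705 = 5p ⇒ p = 541, Q = 427.
The new curves are Qd = 1996 - 4p (demand) and Qs = p - 145 (supply).
Clearing the new market: 1996 - 4p = p - 145, so p = 428.2 and Q = 283.2.
ΔQ = 283.2 − 427 = -143.8.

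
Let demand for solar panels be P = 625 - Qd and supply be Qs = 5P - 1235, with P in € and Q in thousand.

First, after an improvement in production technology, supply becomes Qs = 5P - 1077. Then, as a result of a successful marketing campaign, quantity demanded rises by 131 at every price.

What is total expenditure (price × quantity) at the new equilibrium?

137627.75

Solve the original market: 625 - P = 5P - 1235, hence P = 310 and Q = 315.
The shock moves the curves to Qd = 756 - P and Qs = 5P - 1077.
Clearing the new market: 756 - P = 5P - 1077, so P = 305.5 and Q = 450.5.
New expenditure = 305.5 × 450.5 = 137627.75.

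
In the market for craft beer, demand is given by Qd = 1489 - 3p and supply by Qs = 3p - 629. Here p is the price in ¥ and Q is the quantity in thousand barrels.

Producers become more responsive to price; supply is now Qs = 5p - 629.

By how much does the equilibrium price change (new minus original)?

-88.25

Original equilibrium: 1489 - 3p = 3p - 629 gives 2118 = 6p, so p = 353 and Q = 430.
With the change applied: demand Qd = 1489 - 3p, supply Qs = 5p - 629.
Setting them equal: 1489 - 3p = 5p - 629 → 2118 = 8p, so p = 264.75 and Q = 694.75.
Δp = 264.75 − 353 = -88.25.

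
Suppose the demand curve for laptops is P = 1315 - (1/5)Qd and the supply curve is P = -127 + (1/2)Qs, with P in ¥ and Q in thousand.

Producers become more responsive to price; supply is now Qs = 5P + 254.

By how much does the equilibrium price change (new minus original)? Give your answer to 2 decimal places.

Initially, 6575 - 5P = 2P + 254, so 6321 = 7P and P = 903, Q = 2060.
The new curves are Qd = 6575 - 5P (demand) and Qs = 5P + 254 (supply).
Setting them equal: 6575 - 5P = 5P + 254 → 6321 = 10P, so P = 632.1 and Q = 3414.5.
ΔP = 632.1 − 903 = -270.90.

-270.90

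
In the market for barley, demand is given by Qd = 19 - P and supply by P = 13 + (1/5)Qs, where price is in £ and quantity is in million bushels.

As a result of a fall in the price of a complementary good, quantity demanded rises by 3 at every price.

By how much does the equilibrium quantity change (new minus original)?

Original equilibrium: 19 - P = 5P - 65 gives 84 = 6P, so P = 14 and Q = 5.
The shock moves the curves to Qd = 22 - P and Qs = 5P - 65.
Setting them equal: 22 - P = 5P - 65 → 87 = 6P, so P = 14.5 and Q = 7.5.
ΔQ = 7.5 − 5 = +2.5.

+2.5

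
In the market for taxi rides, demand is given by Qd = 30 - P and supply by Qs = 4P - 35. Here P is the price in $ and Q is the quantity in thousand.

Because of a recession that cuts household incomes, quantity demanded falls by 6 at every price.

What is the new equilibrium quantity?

12.2

Solve the original market: 30 - P = 4P - 35, hence P = 13 and Q = 17.
The shock moves the curves to Qd = 24 - P and Qs = 4P - 35.
Equate the new curves: 24 - P = 4P - 35, giving 59 = 5P, P = 11.8, Q = 12.2.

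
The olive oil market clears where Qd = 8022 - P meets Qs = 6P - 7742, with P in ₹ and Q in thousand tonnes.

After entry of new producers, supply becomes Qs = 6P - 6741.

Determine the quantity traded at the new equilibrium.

5913

Solve the original market: 8022 - P = 6P - 7742, hence P = 2252 and Q = 5770.
The new curves are Qd = 8022 - P (demand) and Qs = 6P - 6741 (supply).
Clearing the new market: 8022 - P = 6P - 6741, so P = 2109 and Q = 5913.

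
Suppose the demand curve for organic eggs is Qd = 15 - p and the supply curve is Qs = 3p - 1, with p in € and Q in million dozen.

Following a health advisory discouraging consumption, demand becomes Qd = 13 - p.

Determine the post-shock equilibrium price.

3.5

Original equilibrium: 15 - p = 3p - 1 gives 16 = 4p, so p = 4 and Q = 11.
The shock moves the curves to Qd = 13 - p and Qs = 3p - 1.
Equate the new curves: 13 - p = 3p - 1, giving 14 = 4p, p = 3.5, Q = 9.5.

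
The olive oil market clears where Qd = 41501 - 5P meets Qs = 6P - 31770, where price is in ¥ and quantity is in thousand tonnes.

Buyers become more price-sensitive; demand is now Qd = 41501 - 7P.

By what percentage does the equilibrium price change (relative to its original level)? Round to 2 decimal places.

Before the shock: 41501 - 5P = 6P - 31770 ⇒ 73271 = 11P ⇒ P = 6661, Q = 8196.
With the change applied: demand Qd = 41501 - 7P, supply Qs = 6P - 31770.
New equilibrium: 41501 - 7P = 6P - 31770 ⇒ 73271 = 13P ⇒ P = 73271/13 ≈ 5636.2308, Q = 26616/13 ≈ 2047.3846.
%ΔP = (5636.2308 − 6661) / 6661 × 100 = -15.38%.

-15.38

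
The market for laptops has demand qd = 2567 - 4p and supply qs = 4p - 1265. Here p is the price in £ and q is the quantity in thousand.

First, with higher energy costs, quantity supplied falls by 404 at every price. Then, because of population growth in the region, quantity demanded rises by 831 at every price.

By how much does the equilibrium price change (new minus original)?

+154.375

Before the shock: 2567 - 4p = 4p - 1265 ⇒ 3832 = 8p ⇒ p = 479, q = 651.
The new curves are qd = 3398 - 4p (demand) and qs = 4p - 1669 (supply).
Setting them equal: 3398 - 4p = 4p - 1669 → 5067 = 8p, so p = 633.375 and q = 864.5.
Δp = 633.375 − 479 = +154.375.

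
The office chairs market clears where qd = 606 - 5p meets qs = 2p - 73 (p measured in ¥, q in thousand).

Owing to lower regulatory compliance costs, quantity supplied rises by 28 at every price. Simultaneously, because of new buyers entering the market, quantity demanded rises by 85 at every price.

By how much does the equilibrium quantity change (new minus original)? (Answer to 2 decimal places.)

+44.29

Before the shock: 606 - 5p = 2p - 73 ⇒ 679 = 7p ⇒ p = 97, q = 121.
The shock moves the curves to qd = 691 - 5p and qs = 2p - 45.
New equilibrium: 691 - 5p = 2p - 45 ⇒ 736 = 7p ⇒ p = 736/7 ≈ 105.1429, q = 1157/7 ≈ 165.2857.
Δq = 165.2857 − 121 = +44.29.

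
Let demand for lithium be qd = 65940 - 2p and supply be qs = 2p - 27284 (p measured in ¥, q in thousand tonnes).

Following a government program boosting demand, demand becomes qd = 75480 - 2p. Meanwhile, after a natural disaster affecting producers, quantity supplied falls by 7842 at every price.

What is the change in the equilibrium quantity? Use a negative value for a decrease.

Original equilibrium: 65940 - 2p = 2p - 27284 gives 93224 = 4p, so p = 23306 and q = 19328.
The new curves are qd = 75480 - 2p (demand) and qs = 2p - 35126 (supply).
New equilibrium: 75480 - 2p = 2p - 35126 ⇒ 110606 = 4p ⇒ p = 27651.5, q = 20177.
Δq = 20177 − 19328 = +849.

+849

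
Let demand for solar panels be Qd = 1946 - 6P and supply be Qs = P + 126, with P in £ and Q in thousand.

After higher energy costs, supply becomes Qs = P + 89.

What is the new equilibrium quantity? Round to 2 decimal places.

Original equilibrium: 1946 - 6P = P + 126 gives 1820 = 7P, so P = 260 and Q = 386.
With the change applied: demand Qd = 1946 - 6P, supply Qs = P + 89.
Equate the new curves: 1946 - 6P = P + 89, giving 1857 = 7P, P = 1857/7 ≈ 265.2857, Q = 2480/7 ≈ 354.2857.

354.29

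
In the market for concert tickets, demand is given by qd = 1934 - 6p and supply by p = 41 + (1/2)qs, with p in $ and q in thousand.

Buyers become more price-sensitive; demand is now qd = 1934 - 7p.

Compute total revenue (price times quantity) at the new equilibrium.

Initially, 1934 - 6p = 2p - 82, so 2016 = 8p and p = 252, q = 422.
After the shift, demand is qd = 1934 - 7p and supply is qs = 2p - 82.
Clearing the new market: 1934 - 7p = 2p - 82, so p = 224 and q = 366.
New expenditure = 224 × 366 = 81984.

81984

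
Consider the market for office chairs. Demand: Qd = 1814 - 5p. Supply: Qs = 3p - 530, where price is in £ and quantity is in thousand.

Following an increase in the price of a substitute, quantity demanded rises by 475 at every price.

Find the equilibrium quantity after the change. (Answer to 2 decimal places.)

Original equilibrium: 1814 - 5p = 3p - 530 gives 2344 = 8p, so p = 293 and Q = 349.
With the change applied: demand Qd = 2289 - 5p, supply Qs = 3p - 530.
Equate the new curves: 2289 - 5p = 3p - 530, giving 2819 = 8p, p = 352.375, Q = 527.125.

527.13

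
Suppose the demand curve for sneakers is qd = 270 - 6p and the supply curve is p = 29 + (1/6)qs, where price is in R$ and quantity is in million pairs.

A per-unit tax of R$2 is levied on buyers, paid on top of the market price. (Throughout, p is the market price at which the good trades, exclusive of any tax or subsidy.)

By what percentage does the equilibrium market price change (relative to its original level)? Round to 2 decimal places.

Solve the original market: 270 - 6p = 6p - 174, hence p = 37 and q = 48.
Since buyers pay the price plus the tax, the effective demand curve becomes qd = 258 - 6p.
Clearing the new market: 258 - 6p = 6p - 174, so p = 36 and q = 42.
%Δp = (36 − 37) / 37 × 100 = -2.70%.

-2.70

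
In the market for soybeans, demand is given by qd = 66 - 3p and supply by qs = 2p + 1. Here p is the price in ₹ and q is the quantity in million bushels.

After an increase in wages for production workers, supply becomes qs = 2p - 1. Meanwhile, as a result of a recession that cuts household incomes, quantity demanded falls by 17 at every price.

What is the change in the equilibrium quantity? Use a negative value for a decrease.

-8

Before the shock: 66 - 3p = 2p + 1 ⇒ 65 = 5p ⇒ p = 13, q = 27.
The shock moves the curves to qd = 49 - 3p and qs = 2p - 1.
Equate the new curves: 49 - 3p = 2p - 1, giving 50 = 5p, p = 10, q = 19.
Δq = 19 − 27 = -8.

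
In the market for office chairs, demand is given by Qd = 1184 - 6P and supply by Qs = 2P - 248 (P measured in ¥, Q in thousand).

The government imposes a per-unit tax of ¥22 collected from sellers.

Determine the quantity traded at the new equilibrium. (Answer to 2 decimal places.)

77.00

Before the shock: 1184 - 6P = 2P - 248 ⇒ 1432 = 8P ⇒ P = 179, Q = 110.
Since sellers keep the price net of the tax, the effective supply curve becomes Qs = 2P - 292.
Clearing the new market: 1184 - 6P = 2P - 292, so P = 184.5 and Q = 77.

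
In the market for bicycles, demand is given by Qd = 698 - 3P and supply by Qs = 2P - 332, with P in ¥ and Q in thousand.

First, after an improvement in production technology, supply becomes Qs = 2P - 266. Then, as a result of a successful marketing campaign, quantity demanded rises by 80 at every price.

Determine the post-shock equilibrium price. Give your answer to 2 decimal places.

Initially, 698 - 3P = 2P - 332, so 1030 = 5P and P = 206, Q = 80.
The new curves are Qd = 778 - 3P (demand) and Qs = 2P - 266 (supply).
Setting them equal: 778 - 3P = 2P - 266 → 1044 = 5P, so P = 208.8 and Q = 151.6.

208.80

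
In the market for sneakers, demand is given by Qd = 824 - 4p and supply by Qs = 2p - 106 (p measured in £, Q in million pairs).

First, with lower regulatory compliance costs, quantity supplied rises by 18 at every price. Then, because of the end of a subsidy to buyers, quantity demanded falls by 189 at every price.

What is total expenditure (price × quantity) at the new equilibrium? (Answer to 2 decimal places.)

Before the shock: 824 - 4p = 2p - 106 ⇒ 930 = 6p ⇒ p = 155, Q = 204.
After the shift, demand is Qd = 635 - 4p and supply is Qs = 2p - 88.
Equate the new curves: 635 - 4p = 2p - 88, giving 723 = 6p, p = 120.5, Q = 153.
New expenditure = 120.5 × 153 = 18436.50.

18436.50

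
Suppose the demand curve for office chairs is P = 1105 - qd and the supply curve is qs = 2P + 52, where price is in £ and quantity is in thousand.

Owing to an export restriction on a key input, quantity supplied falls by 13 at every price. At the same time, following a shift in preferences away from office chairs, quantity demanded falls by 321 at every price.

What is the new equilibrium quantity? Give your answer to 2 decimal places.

Initially, 1105 - P = 2P + 52, so 1053 = 3P and P = 351, q = 754.
The shock moves the curves to qd = 784 - P and qs = 2P + 39.
Equate the new curves: 784 - P = 2P + 39, giving 745 = 3P, P = 745/3 ≈ 248.3333, q = 1607/3 ≈ 535.6667.

535.67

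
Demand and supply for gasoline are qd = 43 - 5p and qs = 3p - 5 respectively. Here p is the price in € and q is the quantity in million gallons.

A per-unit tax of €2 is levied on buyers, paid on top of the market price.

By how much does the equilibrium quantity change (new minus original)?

-3.75

Before the shock: 43 - 5p = 3p - 5 ⇒ 48 = 8p ⇒ p = 6, q = 13.
Since buyers pay the price plus the tax, the effective demand curve becomes qd = 33 - 5p.
New equilibrium: 33 - 5p = 3p - 5 ⇒ 38 = 8p ⇒ p = 4.75, q = 9.25.
Δq = 9.25 − 13 = -3.75.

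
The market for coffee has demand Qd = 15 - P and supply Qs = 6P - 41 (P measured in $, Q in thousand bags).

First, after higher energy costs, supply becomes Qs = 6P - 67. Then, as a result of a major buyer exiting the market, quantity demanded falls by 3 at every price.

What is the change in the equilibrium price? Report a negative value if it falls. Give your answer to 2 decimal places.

Initially, 15 - P = 6P - 41, so 56 = 7P and P = 8, Q = 7.
With the change applied: demand Qd = 12 - P, supply Qs = 6P - 67.
Setting them equal: 12 - P = 6P - 67 → 79 = 7P, so P = 79/7 ≈ 11.2857 and Q = 5/7 ≈ 0.7143.
ΔP = 11.2857 − 8 = +3.29.

+3.29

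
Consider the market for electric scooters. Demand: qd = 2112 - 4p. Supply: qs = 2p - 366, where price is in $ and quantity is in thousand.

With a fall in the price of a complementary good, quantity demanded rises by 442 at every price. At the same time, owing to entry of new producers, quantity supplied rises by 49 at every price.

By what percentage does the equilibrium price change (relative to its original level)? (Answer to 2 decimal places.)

+15.86

Original equilibrium: 2112 - 4p = 2p - 366 gives 2478 = 6p, so p = 413 and q = 460.
The new curves are qd = 2554 - 4p (demand) and qs = 2p - 317 (supply).
Setting them equal: 2554 - 4p = 2p - 317 → 2871 = 6p, so p = 478.5 and q = 640.
%Δp = (478.5 − 413) / 413 × 100 = +15.86%.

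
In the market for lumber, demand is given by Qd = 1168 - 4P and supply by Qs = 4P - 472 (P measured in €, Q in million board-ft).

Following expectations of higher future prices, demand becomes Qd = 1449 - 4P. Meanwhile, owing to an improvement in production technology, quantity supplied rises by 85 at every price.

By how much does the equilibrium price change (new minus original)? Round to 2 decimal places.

+24.50

Solve the original market: 1168 - 4P = 4P - 472, hence P = 205 and Q = 348.
The new curves are Qd = 1449 - 4P (demand) and Qs = 4P - 387 (supply).
Equate the new curves: 1449 - 4P = 4P - 387, giving 1836 = 8P, P = 229.5, Q = 531.
ΔP = 229.5 − 205 = +24.50.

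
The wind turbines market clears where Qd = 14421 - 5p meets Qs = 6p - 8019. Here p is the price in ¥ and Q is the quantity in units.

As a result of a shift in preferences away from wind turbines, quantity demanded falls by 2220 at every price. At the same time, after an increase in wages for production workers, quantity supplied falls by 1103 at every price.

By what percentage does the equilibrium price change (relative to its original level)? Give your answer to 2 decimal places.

Before the shock: 14421 - 5p = 6p - 8019 ⇒ 22440 = 11p ⇒ p = 2040, Q = 4221.
The shock moves the curves to Qd = 12201 - 5p and Qs = 6p - 9122.
Equate the new curves: 12201 - 5p = 6p - 9122, giving 21323 = 11p, p = 21323/11 ≈ 1938.4545, Q = 27596/11 ≈ 2508.7273.
%Δp = (1938.4545 − 2040) / 2040 × 100 = -4.98%.

-4.98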